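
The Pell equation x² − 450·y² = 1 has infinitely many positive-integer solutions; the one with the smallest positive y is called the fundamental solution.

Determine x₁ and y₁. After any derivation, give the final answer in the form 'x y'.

√450 → a₀=21, period (4,1,2,4,2,1,4,42); ℓ=8 even so k=7
a_0=21:  p_0=21·1+0=21,  q_0=21·0+1=1
a_1=4:  p_1=4·21+1=85,  q_1=4·1+0=4
…
a_3=2:  p_3=2·106+85=297,  q_3=2·5+4=14
a_4=4:  p_4=4·297+106=1294,  q_4=4·14+5=61
a_5=2:  p_5=2·1294+297=2885,  q_5=2·61+14=136
a_6=1:  p_6=1·2885+1294=4179,  q_6=1·136+61=197
a_7=4:  p_7=4·4179+2885=19601,  q_7=4·197+136=924
fundamental: x₁=19601, y₁=924  (since 384199201 − 450·853776 = 1)

19601 924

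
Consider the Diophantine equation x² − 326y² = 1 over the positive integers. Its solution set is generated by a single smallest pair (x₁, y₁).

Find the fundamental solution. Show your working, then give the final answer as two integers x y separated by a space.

√326 = [18; 18,36, …], period ℓ=2 (even) → k=1
i=0: a=18 ⇒ p=18, q=1
i=1: a=18 ⇒ p=325, q=18
→ (325, 18).  Check: 325²=105625, 326·18²=105624, difference 1.

325 18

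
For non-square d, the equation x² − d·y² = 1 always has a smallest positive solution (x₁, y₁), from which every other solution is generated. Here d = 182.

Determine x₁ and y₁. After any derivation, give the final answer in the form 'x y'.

√182 = [13; 2,26, …], period ℓ=2 (even) → k=1
k=0  a_k=13  p_k/q_k = 13/1
k=1  a_k=2  p_k/q_k = 27/2
fundamental: x₁=27, y₁=2  (since 729 − 182·4 = 1)

27 2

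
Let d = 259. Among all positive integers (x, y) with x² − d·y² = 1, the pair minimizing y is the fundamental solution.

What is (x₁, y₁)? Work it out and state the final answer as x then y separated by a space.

847225 52644

[16; 10,1,2,3,4,3,2,1,10,32] for √259; ℓ=10 ⇒ convergent index 9
k=0  a_k=16  p_k/q_k = 16/1
k=1  a_k=10  p_k/q_k = 161/10
…
k=3  a_k=2  p_k/q_k = 515/32
k=4  a_k=3  p_k/q_k = 1722/107
…
k=6  a_k=3  p_k/q_k = 23931/1487
k=7  a_k=2  p_k/q_k = 55265/3434
k=8  a_k=1  p_k/q_k = 79196/4921
k=9  a_k=10  p_k/q_k = 847225/52644
(x₁, y₁) = (847225, 52644);  847225² − 259·52644² = 1 ✓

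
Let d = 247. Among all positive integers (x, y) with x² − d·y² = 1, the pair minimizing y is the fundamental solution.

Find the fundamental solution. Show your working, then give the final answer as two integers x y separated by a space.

√247 → a₀=15, period (1,2,1,1,9,1,9,1,1,2,1,30); ℓ=12 even so k=11
a_0=15:  p_0=15·1+0=15,  q_0=15·0+1=1
a_1=1:  p_1=1·15+1=16,  q_1=1·1+0=1
…
a_5=9:  p_5=9·110+63=1053,  q_5=9·7+4=67
a_6=1:  p_6=1·1053+110=1163,  q_6=1·67+7=74
a_7=9:  p_7=9·1163+1053=11520,  q_7=9·74+67=733
a_8=1:  p_8=1·11520+1163=12683,  q_8=1·733+74=807
…
a_10=2:  p_10=2·24203+12683=61089,  q_10=2·1540+807=3887
a_11=1:  p_11=1·61089+24203=85292,  q_11=1·3887+1540=5427
(x₁, y₁) = (85292, 5427);  85292² − 247·5427² = 1 ✓

85292 5427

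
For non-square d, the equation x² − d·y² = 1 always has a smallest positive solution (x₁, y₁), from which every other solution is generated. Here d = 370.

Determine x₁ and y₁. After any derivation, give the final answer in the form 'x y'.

[19; 4,4,38] for √370; ℓ=3 ⇒ convergent index 5
i=0: a=19 ⇒ p=19, q=1
…
i=2: a=4 ⇒ p=327, q=17
i=3: a=38 ⇒ p=12503, q=650
i=4: a=4 ⇒ p=50339, q=2617
i=5: a=4 ⇒ p=213859, q=11118
→ (213859, 11118).  Check: 213859²=45735671881, 370·11118²=45735671880, difference 1.

213859 11118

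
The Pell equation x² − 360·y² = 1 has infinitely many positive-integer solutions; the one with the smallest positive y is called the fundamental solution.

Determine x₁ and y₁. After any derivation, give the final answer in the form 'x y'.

[18; 1,36] for √360; ℓ=2 ⇒ convergent index 1
k=0  a_k=18  p_k/q_k = 18/1
k=1  a_k=1  p_k/q_k = 19/1
→ (19, 1).  Check: 19²=361, 360·1²=360, difference 1.

19 1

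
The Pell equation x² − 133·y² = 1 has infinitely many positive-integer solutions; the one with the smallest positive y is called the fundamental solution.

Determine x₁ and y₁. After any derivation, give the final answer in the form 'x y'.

d=133: √d = [11; 1,1,7,5,1,…,1,1,22] (ℓ=16, even), read p_15/q_15
k=0  a_k=11  p_k/q_k = 11/1
…
k=2  a_k=1  p_k/q_k = 23/2
k=3  a_k=7  p_k/q_k = 173/15
k=4  a_k=5  p_k/q_k = 888/77
k=5  a_k=1  p_k/q_k = 1061/92
k=6  a_k=1  p_k/q_k = 1949/169
…
k=9  a_k=1  p_k/q_k = 10979/952
k=10  a_k=1  p_k/q_k = 18948/1643
…
k=14  a_k=1  p_k/q_k = 1378591/119539
k=15  a_k=1  p_k/q_k = 2588599/224460
→ (2588599, 224460).  Check: 2588599²=6700844782801, 133·224460²=6700844782800, difference 1.

2588599 224460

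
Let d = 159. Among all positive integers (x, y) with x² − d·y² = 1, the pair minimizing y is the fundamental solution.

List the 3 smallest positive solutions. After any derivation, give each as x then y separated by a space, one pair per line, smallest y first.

d=159: √d = [12; 1,1,1,1,3,1,1,1,1,24] (ℓ=10, even), read p_9/q_9
step 0: (12, 1)  from 12·(1,0) + (0,1)
step 1: (13, 1)  from 1·(12,1) + (1,0)
step 2: (25, 2)  from 1·(13,1) + (12,1)
step 3: (38, 3)  from 1·(25,2) + (13,1)
step 4: (63, 5)  from 1·(38,3) + (25,2)
…
step 6: (290, 23)  from 1·(227,18) + (63,5)
…
step 8: (807, 64)  from 1·(517,41) + (290,23)
step 9: (1324, 105)  from 1·(807,64) + (517,41)
→ (1324, 105).  Check: 1324²=1752976, 159·105²=1752975, difference 1.
(1324+105√159)^2 = 3505951 + 278040√159
(1324+105√159)^3 = 9283756924 + 736249815√159

1324 105
3505951 278040
9283756924 736249815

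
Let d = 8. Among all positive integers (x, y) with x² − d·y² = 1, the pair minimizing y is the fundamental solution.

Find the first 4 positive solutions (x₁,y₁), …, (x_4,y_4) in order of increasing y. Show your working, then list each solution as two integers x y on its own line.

3 1
17 6
99 35
577 204

√8 → a₀=2, period (1,4); ℓ=2 even so k=1
i=0: a=2 ⇒ p=2, q=1
i=1: a=1 ⇒ p=3, q=1
fundamental: x₁=3, y₁=1  (since 9 − 8·1 = 1)
(x_2, y_2) = (3·3 + 8·1·1, 3·1 + 1·3) = (17, 6)
(x_3, y_3) = (3·17 + 8·1·6, 3·6 + 1·17) = (99, 35)
(x_4, y_4) = (3·99 + 8·1·35, 3·35 + 1·99) = (577, 204)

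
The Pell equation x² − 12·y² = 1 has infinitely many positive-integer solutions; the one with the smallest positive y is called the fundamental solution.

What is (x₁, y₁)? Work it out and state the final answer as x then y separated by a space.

7 2

d=12: √d = [3; 2,6] (ℓ=2, even), read p_1/q_1
a_0=3:  p_0=3·1+0=3,  q_0=3·0+1=1
a_1=2:  p_1=2·3+1=7,  q_1=2·1+0=2
→ (7, 2).  Check: 7²=49, 12·2²=48, difference 1.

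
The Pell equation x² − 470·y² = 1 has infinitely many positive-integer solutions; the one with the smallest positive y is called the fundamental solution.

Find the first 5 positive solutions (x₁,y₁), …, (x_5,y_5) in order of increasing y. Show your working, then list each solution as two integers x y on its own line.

√470 → a₀=21, period (1,2,8,2,1,42); ℓ=6 even so k=5
a_0=21:  p_0=21·1+0=21,  q_0=21·0+1=1
…
a_3=8:  p_3=8·65+22=542,  q_3=8·3+1=25
a_4=2:  p_4=2·542+65=1149,  q_4=2·25+3=53
a_5=1:  p_5=1·1149+542=1691,  q_5=1·53+25=78
(x₁, y₁) = (1691, 78);  1691² − 470·78² = 1 ✓
k=2:  x_2 = 1691·1691+470·78·78 = 5718961,  y_2 = 1691·78+78·1691 = 263796
k=3:  x_3 = 1691·5718961+470·78·263796 = 19341524411,  y_3 = 1691·263796+78·5718961 = 892157994
k=4:  x_4 = 1691·19341524411+470·78·892157994 = 65413029839041,  y_4 = 1691·892157994+78·19341524411 = 3017278071912
k=5:  x_5 = 1691·65413029839041+470·78·3017278071912 = 221226847574112251,  y_5 = 1691·3017278071912+78·65413029839041 = 10204433547048390

1691 78
5718961 263796
19341524411 892157994
65413029839041 3017278071912
221226847574112251 10204433547048390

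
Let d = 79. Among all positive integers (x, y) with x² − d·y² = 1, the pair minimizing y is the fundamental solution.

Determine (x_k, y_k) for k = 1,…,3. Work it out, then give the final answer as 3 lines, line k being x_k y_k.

80 9
12799 1440
2047760 230391

[8; 1,7,1,16] for √79; ℓ=4 ⇒ convergent index 3
a_0=8:  p_0=8·1+0=8,  q_0=8·0+1=1
…
a_2=7:  p_2=7·9+8=71,  q_2=7·1+1=8
a_3=1:  p_3=1·71+9=80,  q_3=1·8+1=9
fundamental: x₁=80, y₁=9  (since 6400 − 79·81 = 1)
(x_2, y_2) = (80·80 + 79·9·9, 80·9 + 9·80) = (12799, 1440)
(x_3, y_3) = (80·12799 + 79·9·1440, 80·1440 + 9·12799) = (2047760, 230391)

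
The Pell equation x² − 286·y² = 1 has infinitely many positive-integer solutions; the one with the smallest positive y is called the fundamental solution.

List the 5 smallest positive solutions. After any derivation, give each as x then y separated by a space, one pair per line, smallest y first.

√286 → a₀=16, period (1,10,3,3,2,3,3,10,1,32); ℓ=10 even so k=9
step 0: (16, 1)  from 16·(1,0) + (0,1)
…
step 7: (49703, 2939)  from 3·(15102,893) + (4397,260)
step 8: (512132, 30283)  from 10·(49703,2939) + (15102,893)
step 9: (561835, 33222)  from 1·(512132,30283) + (49703,2939)
→ (561835, 33222).  Check: 561835²=315658567225, 286·33222²=315658567224, difference 1.
n=2: (561835,33222)∘(561835,33222) = (561835·561835+286·33222·33222, 561835·33222+33222·561835) = (631317134449,37330564740)
n=3: (631317134449,37330564740)∘(561835,33222) = (561835·631317134449+286·33222·37330564740, 561835·37330564740+33222·631317134449) = (709392124465745995,41947235681362578)
n=4: (709392124465745995,41947235681362578)∘(561835,33222) = (561835·709392124465745995+286·33222·41947235681362578, 561835·41947235681362578+33222·709392124465745995) = (797122648497793485067201,47134850318039357456520)
n=5: (797122648497793485067201,47134850318039357456520)∘(561835,33222) = (561835·797122648497793485067201+286·33222·47134850318039357456520, 561835·47134850318039357456520+33222·797122648497793485067201) = (895702806436806213240996001675,52964017256829337557486465822)

561835 33222
631317134449 37330564740
709392124465745995 41947235681362578
797122648497793485067201 47134850318039357456520
895702806436806213240996001675 52964017256829337557486465822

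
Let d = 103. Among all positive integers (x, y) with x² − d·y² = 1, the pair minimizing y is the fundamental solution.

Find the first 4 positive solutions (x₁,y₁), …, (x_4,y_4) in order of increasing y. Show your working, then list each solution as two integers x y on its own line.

[10; 6,1,2,1,1,9,1,1,2,1,6,20] for √103; ℓ=12 ⇒ convergent index 11
k=0  a_k=10  p_k/q_k = 10/1
k=1  a_k=6  p_k/q_k = 61/6
k=2  a_k=1  p_k/q_k = 71/7
…
k=4  a_k=1  p_k/q_k = 274/27
…
k=9  a_k=2  p_k/q_k = 24266/2391
k=10  a_k=1  p_k/q_k = 33877/3338
k=11  a_k=6  p_k/q_k = 227528/22419
(x₁, y₁) = (227528, 22419);  227528² − 103·22419² = 1 ✓
n=2: (227528,22419)∘(227528,22419) = (227528·227528+103·22419·22419, 227528·22419+22419·227528) = (103537981567,10201900464)
n=3: (103537981567,10201900464)∘(227528,22419) = (227528·103537981567+103·22419·10201900464, 227528·10201900464+22419·103537981567) = (47115579739725224,4642436017523565)
n=4: (47115579739725224,4642436017523565)∘(227528,22419) = (227528·47115579739725224+103·22419·4642436017523565, 227528·4642436017523565+22419·47115579739725224) = (21440227253936863550977,2112568364380001494176)

227528 22419
103537981567 10201900464
47115579739725224 4642436017523565
21440227253936863550977 2112568364380001494176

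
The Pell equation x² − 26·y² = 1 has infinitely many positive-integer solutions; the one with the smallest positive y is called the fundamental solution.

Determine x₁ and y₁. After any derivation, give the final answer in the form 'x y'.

51 10

√26 → a₀=5, period (10); ℓ=1 odd so k=1
step 0: (5, 1)  from 5·(1,0) + (0,1)
step 1: (51, 10)  from 10·(5,1) + (1,0)
fundamental: x₁=51, y₁=10  (since 2601 − 26·100 = 1)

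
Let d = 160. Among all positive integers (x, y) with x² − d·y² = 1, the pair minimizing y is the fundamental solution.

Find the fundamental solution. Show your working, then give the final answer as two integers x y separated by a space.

721 57

√160 → a₀=12, period (1,1,1,5,1,1,1,24); ℓ=8 even so k=7
i=0: a=12 ⇒ p=12, q=1
…
i=5: a=1 ⇒ p=253, q=20
i=6: a=1 ⇒ p=468, q=37
i=7: a=1 ⇒ p=721, q=57
(x₁, y₁) = (721, 57);  721² − 160·57² = 1 ✓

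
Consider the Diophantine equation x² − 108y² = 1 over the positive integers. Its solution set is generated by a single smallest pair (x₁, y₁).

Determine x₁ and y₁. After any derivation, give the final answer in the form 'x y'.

1351 130

√108 = [10; 2,1,1,4,1,1,2,20, …], period ℓ=8 (even) → k=7
i=0: a=10 ⇒ p=10, q=1
…
i=3: a=1 ⇒ p=52, q=5
…
i=6: a=1 ⇒ p=530, q=51
i=7: a=2 ⇒ p=1351, q=130
fundamental: x₁=1351, y₁=130  (since 1825201 − 108·16900 = 1)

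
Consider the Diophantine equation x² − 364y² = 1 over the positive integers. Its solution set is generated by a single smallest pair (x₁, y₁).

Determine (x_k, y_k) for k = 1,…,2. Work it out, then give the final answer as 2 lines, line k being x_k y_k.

d=364: √d = [19; 12,1,2,3,1,8,1,3,2,1,12,38] (ℓ=12, even), read p_11/q_11
i=0: a=19 ⇒ p=19, q=1
i=1: a=12 ⇒ p=229, q=12
i=2: a=1 ⇒ p=248, q=13
i=3: a=2 ⇒ p=725, q=38
i=4: a=3 ⇒ p=2423, q=127
i=5: a=1 ⇒ p=3148, q=165
i=6: a=8 ⇒ p=27607, q=1447
i=7: a=1 ⇒ p=30755, q=1612
i=8: a=3 ⇒ p=119872, q=6283
…
i=10: a=1 ⇒ p=390371, q=20461
i=11: a=12 ⇒ p=4954951, q=259710
fundamental: x₁=4954951, y₁=259710  (since 24551539412401 − 364·67449284100 = 1)
k=2:  x_2 = 4954951·4954951+364·259710·259710 = 49103078824801,  y_2 = 4954951·259710+259710·4954951 = 2573700648420

4954951 259710
49103078824801 2573700648420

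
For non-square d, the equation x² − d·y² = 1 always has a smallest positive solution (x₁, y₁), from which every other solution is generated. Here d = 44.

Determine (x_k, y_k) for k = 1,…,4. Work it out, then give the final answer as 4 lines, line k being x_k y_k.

√44 → a₀=6, period (1,1,1,2,1,1,1,12); ℓ=8 even so k=7
step 0: (6, 1)  from 6·(1,0) + (0,1)
…
step 5: (73, 11)  from 1·(53,8) + (20,3)
step 6: (126, 19)  from 1·(73,11) + (53,8)
step 7: (199, 30)  from 1·(126,19) + (73,11)
→ (199, 30).  Check: 199²=39601, 44·30²=39600, difference 1.
(199+30√44)^2 = 79201 + 11940√44
(199+30√44)^3 = 31521799 + 4752090√44
(199+30√44)^4 = 12545596801 + 1891319880√44

199 30
79201 11940
31521799 4752090
12545596801 1891319880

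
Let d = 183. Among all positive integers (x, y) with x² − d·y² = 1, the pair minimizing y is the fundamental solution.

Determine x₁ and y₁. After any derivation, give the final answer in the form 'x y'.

487 36

[13; 1,1,8,1,1,26] for √183; ℓ=6 ⇒ convergent index 5
i=0: a=13 ⇒ p=13, q=1
i=1: a=1 ⇒ p=14, q=1
i=2: a=1 ⇒ p=27, q=2
…
i=4: a=1 ⇒ p=257, q=19
i=5: a=1 ⇒ p=487, q=36
→ (487, 36).  Check: 487²=237169, 183·36²=237168, difference 1.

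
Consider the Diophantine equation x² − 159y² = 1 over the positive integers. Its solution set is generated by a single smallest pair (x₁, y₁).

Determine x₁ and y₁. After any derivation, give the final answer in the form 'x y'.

1324 105

√159 → a₀=12, period (1,1,1,1,3,1,1,1,1,24); ℓ=10 even so k=9
i=0: a=12 ⇒ p=12, q=1
…
i=2: a=1 ⇒ p=25, q=2
…
i=4: a=1 ⇒ p=63, q=5
i=5: a=3 ⇒ p=227, q=18
…
i=7: a=1 ⇒ p=517, q=41
i=8: a=1 ⇒ p=807, q=64
i=9: a=1 ⇒ p=1324, q=105
→ (1324, 105).  Check: 1324²=1752976, 159·105²=1752975, difference 1.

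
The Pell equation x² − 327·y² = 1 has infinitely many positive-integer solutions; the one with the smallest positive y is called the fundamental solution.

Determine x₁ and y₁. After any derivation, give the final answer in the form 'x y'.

217 12

√327 → a₀=18, period (12,36); ℓ=2 even so k=1
i=0: a=18 ⇒ p=18, q=1
i=1: a=12 ⇒ p=217, q=12
fundamental: x₁=217, y₁=12  (since 47089 − 327·144 = 1)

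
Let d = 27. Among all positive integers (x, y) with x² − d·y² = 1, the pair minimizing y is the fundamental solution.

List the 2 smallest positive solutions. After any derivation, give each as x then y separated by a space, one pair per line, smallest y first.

√27 = [5; 5,10, …], period ℓ=2 (even) → k=1
a_0=5:  p_0=5·1+0=5,  q_0=5·0+1=1
a_1=5:  p_1=5·5+1=26,  q_1=5·1+0=5
(x₁, y₁) = (26, 5);  26² − 27·5² = 1 ✓
n=2: (26,5)∘(26,5) = (26·26+27·5·5, 26·5+5·26) = (1351,260)

26 5
1351 260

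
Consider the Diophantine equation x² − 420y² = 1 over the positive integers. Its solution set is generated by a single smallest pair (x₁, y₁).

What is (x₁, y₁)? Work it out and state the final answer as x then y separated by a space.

41 2

√420 = [20; 2,40, …], period ℓ=2 (even) → k=1
k=0  a_k=20  p_k/q_k = 20/1
k=1  a_k=2  p_k/q_k = 41/2
fundamental: x₁=41, y₁=2  (since 1681 − 420·4 = 1)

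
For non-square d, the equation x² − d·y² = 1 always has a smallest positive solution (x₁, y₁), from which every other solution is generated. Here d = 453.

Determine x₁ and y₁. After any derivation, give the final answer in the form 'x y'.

√453 = [21; 3,1,1,10,14,10,1,1,3,42, …], period ℓ=10 (even) → k=9
a_0=21:  p_0=21·1+0=21,  q_0=21·0+1=1
…
a_2=1:  p_2=1·64+21=85,  q_2=1·3+1=4
a_3=1:  p_3=1·85+64=149,  q_3=1·4+3=7
a_4=10:  p_4=10·149+85=1575,  q_4=10·7+4=74
…
a_6=10:  p_6=10·22199+1575=223565,  q_6=10·1043+74=10504
a_7=1:  p_7=1·223565+22199=245764,  q_7=1·10504+1043=11547
a_8=1:  p_8=1·245764+223565=469329,  q_8=1·11547+10504=22051
a_9=3:  p_9=3·469329+245764=1653751,  q_9=3·22051+11547=77700
(x₁, y₁) = (1653751, 77700);  1653751² − 453·77700² = 1 ✓

1653751 77700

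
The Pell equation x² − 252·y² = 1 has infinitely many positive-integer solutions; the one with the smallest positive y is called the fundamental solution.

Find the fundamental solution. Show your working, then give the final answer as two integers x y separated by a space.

[15; 1,6,1,30] for √252; ℓ=4 ⇒ convergent index 3
k=0  a_k=15  p_k/q_k = 15/1
…
k=2  a_k=6  p_k/q_k = 111/7
k=3  a_k=1  p_k/q_k = 127/8
(x₁, y₁) = (127, 8);  127² − 252·8² = 1 ✓

127 8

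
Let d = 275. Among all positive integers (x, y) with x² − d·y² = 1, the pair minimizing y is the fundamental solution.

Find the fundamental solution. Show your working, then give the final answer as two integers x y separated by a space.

199 12

√275 = [16; 1,1,2,1,1,32, …], period ℓ=6 (even) → k=5
i=0: a=16 ⇒ p=16, q=1
i=1: a=1 ⇒ p=17, q=1
…
i=4: a=1 ⇒ p=116, q=7
i=5: a=1 ⇒ p=199, q=12
fundamental: x₁=199, y₁=12  (since 39601 − 275·144 = 1)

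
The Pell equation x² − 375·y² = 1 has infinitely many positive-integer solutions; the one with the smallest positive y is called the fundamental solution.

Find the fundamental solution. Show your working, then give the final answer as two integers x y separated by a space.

√375 = [19; 2,1,2,1,5,1,2,1,2,38, …], period ℓ=10 (even) → k=9
a_0=19:  p_0=19·1+0=19,  q_0=19·0+1=1
…
a_2=1:  p_2=1·39+19=58,  q_2=1·2+1=3
a_3=2:  p_3=2·58+39=155,  q_3=2·3+2=8
a_4=1:  p_4=1·155+58=213,  q_4=1·8+3=11
a_5=5:  p_5=5·213+155=1220,  q_5=5·11+8=63
a_6=1:  p_6=1·1220+213=1433,  q_6=1·63+11=74
a_7=2:  p_7=2·1433+1220=4086,  q_7=2·74+63=211
a_8=1:  p_8=1·4086+1433=5519,  q_8=1·211+74=285
a_9=2:  p_9=2·5519+4086=15124,  q_9=2·285+211=781
fundamental: x₁=15124, y₁=781  (since 228735376 − 375·609961 = 1)

15124 781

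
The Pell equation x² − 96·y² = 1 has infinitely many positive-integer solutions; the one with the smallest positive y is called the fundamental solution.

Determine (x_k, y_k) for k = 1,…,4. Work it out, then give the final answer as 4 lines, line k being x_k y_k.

[9; 1,3,1,18] for √96; ℓ=4 ⇒ convergent index 3
a_0=9:  p_0=9·1+0=9,  q_0=9·0+1=1
a_1=1:  p_1=1·9+1=10,  q_1=1·1+0=1
a_2=3:  p_2=3·10+9=39,  q_2=3·1+1=4
a_3=1:  p_3=1·39+10=49,  q_3=1·4+1=5
→ (49, 5).  Check: 49²=2401, 96·5²=2400, difference 1.
n=2: (49,5)∘(49,5) = (49·49+96·5·5, 49·5+5·49) = (4801,490)
n=3: (4801,490)∘(49,5) = (49·4801+96·5·490, 49·490+5·4801) = (470449,48015)
n=4: (470449,48015)∘(49,5) = (49·470449+96·5·48015, 49·48015+5·470449) = (46099201,4704980)

49 5
4801 490
470449 48015
46099201 4704980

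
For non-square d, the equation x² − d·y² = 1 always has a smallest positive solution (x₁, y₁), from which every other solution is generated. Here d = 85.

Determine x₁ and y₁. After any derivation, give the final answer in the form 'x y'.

d=85: √d = [9; 4,1,1,4,18] (ℓ=5, odd), read p_9/q_9
k=0  a_k=9  p_k/q_k = 9/1
…
k=2  a_k=1  p_k/q_k = 46/5
…
k=4  a_k=4  p_k/q_k = 378/41
k=5  a_k=18  p_k/q_k = 6887/747
…
k=7  a_k=1  p_k/q_k = 34813/3776
k=8  a_k=1  p_k/q_k = 62739/6805
k=9  a_k=4  p_k/q_k = 285769/30996
(x₁, y₁) = (285769, 30996);  285769² − 85·30996² = 1 ✓

285769 30996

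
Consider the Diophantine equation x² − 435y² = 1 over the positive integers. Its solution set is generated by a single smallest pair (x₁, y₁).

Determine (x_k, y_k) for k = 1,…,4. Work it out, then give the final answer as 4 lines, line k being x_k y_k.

√435 = [20; 1,5,1,40, …], period ℓ=4 (even) → k=3
k=0  a_k=20  p_k/q_k = 20/1
k=1  a_k=1  p_k/q_k = 21/1
k=2  a_k=5  p_k/q_k = 125/6
k=3  a_k=1  p_k/q_k = 146/7
→ (146, 7).  Check: 146²=21316, 435·7²=21315, difference 1.
(146+7√435)^2 = 42631 + 2044√435
(146+7√435)^3 = 12448106 + 596841√435
(146+7√435)^4 = 3634804321 + 174275528√435

146 7
42631 2044
12448106 596841
3634804321 174275528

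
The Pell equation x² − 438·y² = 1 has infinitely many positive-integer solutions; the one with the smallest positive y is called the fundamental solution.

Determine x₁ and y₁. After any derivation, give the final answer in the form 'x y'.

d=438: √d = [20; 1,12,1,40] (ℓ=4, even), read p_3/q_3
i=0: a=20 ⇒ p=20, q=1
i=1: a=1 ⇒ p=21, q=1
i=2: a=12 ⇒ p=272, q=13
i=3: a=1 ⇒ p=293, q=14
→ (293, 14).  Check: 293²=85849, 438·14²=85848, difference 1.

293 14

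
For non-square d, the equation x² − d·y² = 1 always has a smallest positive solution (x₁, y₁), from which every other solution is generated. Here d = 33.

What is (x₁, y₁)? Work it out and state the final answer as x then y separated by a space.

23 4

√33 = [5; 1,2,1,10, …], period ℓ=4 (even) → k=3
i=0: a=5 ⇒ p=5, q=1
i=1: a=1 ⇒ p=6, q=1
i=2: a=2 ⇒ p=17, q=3
i=3: a=1 ⇒ p=23, q=4
→ (23, 4).  Check: 23²=529, 33·4²=528, difference 1.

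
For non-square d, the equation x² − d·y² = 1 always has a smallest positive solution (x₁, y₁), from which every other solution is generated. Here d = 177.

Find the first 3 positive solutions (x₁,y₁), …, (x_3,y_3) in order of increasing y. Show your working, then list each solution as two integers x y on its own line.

√177 → a₀=13, period (3,3,2,8,2,3,3,26); ℓ=8 even so k=7
k=0  a_k=13  p_k/q_k = 13/1
k=1  a_k=3  p_k/q_k = 40/3
k=2  a_k=3  p_k/q_k = 133/10
k=3  a_k=2  p_k/q_k = 306/23
…
k=5  a_k=2  p_k/q_k = 5468/411
k=6  a_k=3  p_k/q_k = 18985/1427
k=7  a_k=3  p_k/q_k = 62423/4692
fundamental: x₁=62423, y₁=4692  (since 3896630929 − 177·22014864 = 1)
(62423+4692√177)^2 = 7793261857 + 585777432√177
(62423+4692√177)^3 = 972957569736599 + 73131969270780√177

62423 4692
7793261857 585777432
972957569736599 73131969270780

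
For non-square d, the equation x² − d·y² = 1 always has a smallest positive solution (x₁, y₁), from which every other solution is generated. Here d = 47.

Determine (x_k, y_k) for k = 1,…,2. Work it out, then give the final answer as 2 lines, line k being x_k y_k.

48 7
4607 672

√47 = [6; 1,5,1,12, …], period ℓ=4 (even) → k=3
i=0: a=6 ⇒ p=6, q=1
…
i=2: a=5 ⇒ p=41, q=6
i=3: a=1 ⇒ p=48, q=7
(x₁, y₁) = (48, 7);  48² − 47·7² = 1 ✓
k=2:  x_2 = 48·48+47·7·7 = 4607,  y_2 = 48·7+7·48 = 672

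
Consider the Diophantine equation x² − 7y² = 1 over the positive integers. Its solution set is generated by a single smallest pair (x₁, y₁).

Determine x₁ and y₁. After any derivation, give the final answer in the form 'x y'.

8 3

√7 = [2; 1,1,1,4, …], period ℓ=4 (even) → k=3
k=0  a_k=2  p_k/q_k = 2/1
…
k=2  a_k=1  p_k/q_k = 5/2
k=3  a_k=1  p_k/q_k = 8/3
(x₁, y₁) = (8, 3);  8² − 7·3² = 1 ✓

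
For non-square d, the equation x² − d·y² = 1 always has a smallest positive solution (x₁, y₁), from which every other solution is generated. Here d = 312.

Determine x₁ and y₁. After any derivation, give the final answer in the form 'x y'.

53 3

√312 → a₀=17, period (1,1,1,34); ℓ=4 even so k=3
a_0=17:  p_0=17·1+0=17,  q_0=17·0+1=1
a_1=1:  p_1=1·17+1=18,  q_1=1·1+0=1
a_2=1:  p_2=1·18+17=35,  q_2=1·1+1=2
a_3=1:  p_3=1·35+18=53,  q_3=1·2+1=3
→ (53, 3).  Check: 53²=2809, 312·3²=2808, difference 1.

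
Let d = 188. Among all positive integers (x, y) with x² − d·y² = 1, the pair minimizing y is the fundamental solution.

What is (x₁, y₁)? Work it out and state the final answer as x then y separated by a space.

√188 → a₀=13, period (1,2,2,6,2,2,1,26); ℓ=8 even so k=7
i=0: a=13 ⇒ p=13, q=1
…
i=2: a=2 ⇒ p=41, q=3
i=3: a=2 ⇒ p=96, q=7
i=4: a=6 ⇒ p=617, q=45
…
i=6: a=2 ⇒ p=3277, q=239
i=7: a=1 ⇒ p=4607, q=336
(x₁, y₁) = (4607, 336);  4607² − 188·336² = 1 ✓

4607 336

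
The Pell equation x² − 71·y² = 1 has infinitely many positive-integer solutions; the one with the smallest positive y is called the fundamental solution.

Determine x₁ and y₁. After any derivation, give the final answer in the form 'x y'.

√71 = [8; 2,2,1,7,1,2,2,16, …], period ℓ=8 (even) → k=7
k=0  a_k=8  p_k/q_k = 8/1
…
k=5  a_k=1  p_k/q_k = 514/61
k=6  a_k=2  p_k/q_k = 1483/176
k=7  a_k=2  p_k/q_k = 3480/413
→ (3480, 413).  Check: 3480²=12110400, 71·413²=12110399, difference 1.

3480 413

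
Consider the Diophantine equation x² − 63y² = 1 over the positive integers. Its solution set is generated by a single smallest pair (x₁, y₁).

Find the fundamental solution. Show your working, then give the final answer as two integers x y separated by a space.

8 1

√63 → a₀=7, period (1,14); ℓ=2 even so k=1
k=0  a_k=7  p_k/q_k = 7/1
k=1  a_k=1  p_k/q_k = 8/1
→ (8, 1).  Check: 8²=64, 63·1²=63, difference 1.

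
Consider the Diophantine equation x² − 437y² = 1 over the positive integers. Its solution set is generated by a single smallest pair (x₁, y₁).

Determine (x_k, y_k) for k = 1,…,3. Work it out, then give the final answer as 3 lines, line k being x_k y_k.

4599 220
42301601 2023560
389090121399 18612704660

[20; 1,9,2,9,1,40] for √437; ℓ=6 ⇒ convergent index 5
k=0  a_k=20  p_k/q_k = 20/1
…
k=2  a_k=9  p_k/q_k = 209/10
…
k=4  a_k=9  p_k/q_k = 4160/199
k=5  a_k=1  p_k/q_k = 4599/220
fundamental: x₁=4599, y₁=220  (since 21150801 − 437·48400 = 1)
(4599+220√437)^2 = 42301601 + 2023560√437
(4599+220√437)^3 = 389090121399 + 18612704660√437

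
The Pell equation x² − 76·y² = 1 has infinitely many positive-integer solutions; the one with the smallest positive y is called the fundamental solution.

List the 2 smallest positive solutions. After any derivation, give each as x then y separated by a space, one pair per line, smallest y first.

√76 → a₀=8, period (1,2,1,1,5,4,5,1,1,2,1,16); ℓ=12 even so k=11
a_0=8:  p_0=8·1+0=8,  q_0=8·0+1=1
…
a_4=1:  p_4=1·35+26=61,  q_4=1·4+3=7
…
a_10=2:  p_10=2·16311+8866=41488,  q_10=2·1871+1017=4759
a_11=1:  p_11=1·41488+16311=57799,  q_11=1·4759+1871=6630
(x₁, y₁) = (57799, 6630);  57799² − 76·6630² = 1 ✓
(x_2, y_2) = (57799·57799 + 76·6630·6630, 57799·6630 + 6630·57799) = (6681448801, 766414740)

57799 6630
6681448801 766414740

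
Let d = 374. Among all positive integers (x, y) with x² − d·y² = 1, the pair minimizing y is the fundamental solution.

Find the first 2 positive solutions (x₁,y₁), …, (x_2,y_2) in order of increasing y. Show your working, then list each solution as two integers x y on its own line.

3365 174
22646449 1171020

√374 → a₀=19, period (2,1,18,1,2,38); ℓ=6 even so k=5
k=0  a_k=19  p_k/q_k = 19/1
k=1  a_k=2  p_k/q_k = 39/2
…
k=4  a_k=1  p_k/q_k = 1141/59
k=5  a_k=2  p_k/q_k = 3365/174
(x₁, y₁) = (3365, 174);  3365² − 374·174² = 1 ✓
(x_2, y_2) = (3365·3365 + 374·174·174, 3365·174 + 174·3365) = (22646449, 1171020)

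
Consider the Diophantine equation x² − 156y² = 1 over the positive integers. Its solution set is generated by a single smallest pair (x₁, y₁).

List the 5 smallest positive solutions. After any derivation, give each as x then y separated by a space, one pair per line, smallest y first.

√156 → a₀=12, period (2,24); ℓ=2 even so k=1
k=0  a_k=12  p_k/q_k = 12/1
k=1  a_k=2  p_k/q_k = 25/2
→ (25, 2).  Check: 25²=625, 156·2²=624, difference 1.
(25+2√156)^2 = 1249 + 100√156
(25+2√156)^3 = 62425 + 4998√156
(25+2√156)^4 = 3120001 + 249800√156
(25+2√156)^5 = 155937625 + 12485002√156

25 2
1249 100
62425 4998
3120001 249800
155937625 12485002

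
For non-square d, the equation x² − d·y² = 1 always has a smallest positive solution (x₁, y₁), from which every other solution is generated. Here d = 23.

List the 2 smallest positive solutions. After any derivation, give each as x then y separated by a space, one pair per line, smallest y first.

√23 = [4; 1,3,1,8, …], period ℓ=4 (even) → k=3
step 0: (4, 1)  from 4·(1,0) + (0,1)
…
step 2: (19, 4)  from 3·(5,1) + (4,1)
step 3: (24, 5)  from 1·(19,4) + (5,1)
(x₁, y₁) = (24, 5);  24² − 23·5² = 1 ✓
k=2:  x_2 = 24·24+23·5·5 = 1151,  y_2 = 24·5+5·24 = 240

24 5
1151 240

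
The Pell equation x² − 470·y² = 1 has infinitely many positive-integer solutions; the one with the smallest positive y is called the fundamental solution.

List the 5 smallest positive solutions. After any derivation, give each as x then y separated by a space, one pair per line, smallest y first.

1691 78
5718961 263796
19341524411 892157994
65413029839041 3017278071912
221226847574112251 10204433547048390

d=470: √d = [21; 1,2,8,2,1,42] (ℓ=6, even), read p_5/q_5
k=0  a_k=21  p_k/q_k = 21/1
k=1  a_k=1  p_k/q_k = 22/1
…
k=4  a_k=2  p_k/q_k = 1149/53
k=5  a_k=1  p_k/q_k = 1691/78
→ (1691, 78).  Check: 1691²=2859481, 470·78²=2859480, difference 1.
(1691+78√470)^2 = 5718961 + 263796√470
(1691+78√470)^3 = 19341524411 + 892157994√470
(1691+78√470)^4 = 65413029839041 + 3017278071912√470
(1691+78√470)^5 = 221226847574112251 + 10204433547048390√470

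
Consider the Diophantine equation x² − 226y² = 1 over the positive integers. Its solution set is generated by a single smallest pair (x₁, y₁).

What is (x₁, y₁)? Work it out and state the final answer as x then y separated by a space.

451 30

√226 → a₀=15, period (30); ℓ=1 odd so k=1
i=0: a=15 ⇒ p=15, q=1
i=1: a=30 ⇒ p=451, q=30
fundamental: x₁=451, y₁=30  (since 203401 − 226·900 = 1)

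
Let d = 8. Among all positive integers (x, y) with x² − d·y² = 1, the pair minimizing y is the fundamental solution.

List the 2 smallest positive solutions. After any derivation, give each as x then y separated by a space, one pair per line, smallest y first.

3 1
17 6

d=8: √d = [2; 1,4] (ℓ=2, even), read p_1/q_1
step 0: (2, 1)  from 2·(1,0) + (0,1)
step 1: (3, 1)  from 1·(2,1) + (1,0)
→ (3, 1).  Check: 3²=9, 8·1²=8, difference 1.
k=2:  x_2 = 3·3+8·1·1 = 17,  y_2 = 3·1+1·3 = 6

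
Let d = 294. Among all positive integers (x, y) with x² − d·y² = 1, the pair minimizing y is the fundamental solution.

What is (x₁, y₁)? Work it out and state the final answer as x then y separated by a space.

4801 280

√294 = [17; 6,1,4,1,6,34, …], period ℓ=6 (even) → k=5
k=0  a_k=17  p_k/q_k = 17/1
k=1  a_k=6  p_k/q_k = 103/6
k=2  a_k=1  p_k/q_k = 120/7
k=3  a_k=4  p_k/q_k = 583/34
k=4  a_k=1  p_k/q_k = 703/41
k=5  a_k=6  p_k/q_k = 4801/280
fundamental: x₁=4801, y₁=280  (since 23049601 − 294·78400 = 1)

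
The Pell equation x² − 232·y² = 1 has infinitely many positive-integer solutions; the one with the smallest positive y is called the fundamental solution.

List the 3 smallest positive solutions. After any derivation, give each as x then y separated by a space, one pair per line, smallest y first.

√232 = [15; 4,3,7,3,4,30, …], period ℓ=6 (even) → k=5
k=0  a_k=15  p_k/q_k = 15/1
…
k=4  a_k=3  p_k/q_k = 4539/298
k=5  a_k=4  p_k/q_k = 19603/1287
(x₁, y₁) = (19603, 1287);  19603² − 232·1287² = 1 ✓
(x_2, y_2) = (19603·19603 + 232·1287·1287, 19603·1287 + 1287·19603) = (768555217, 50458122)
(x_3, y_3) = (19603·768555217 + 232·1287·50458122, 19603·50458122 + 1287·768555217) = (30131975818099, 1978261129845)

19603 1287
768555217 50458122
30131975818099 1978261129845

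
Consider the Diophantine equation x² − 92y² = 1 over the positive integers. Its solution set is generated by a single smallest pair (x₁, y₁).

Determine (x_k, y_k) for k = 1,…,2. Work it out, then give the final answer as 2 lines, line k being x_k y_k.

1151 120
2649601 276240

d=92: √d = [9; 1,1,2,4,2,1,1,18] (ℓ=8, even), read p_7/q_7
step 0: (9, 1)  from 9·(1,0) + (0,1)
…
step 4: (211, 22)  from 4·(48,5) + (19,2)
step 5: (470, 49)  from 2·(211,22) + (48,5)
step 6: (681, 71)  from 1·(470,49) + (211,22)
step 7: (1151, 120)  from 1·(681,71) + (470,49)
fundamental: x₁=1151, y₁=120  (since 1324801 − 92·14400 = 1)
(1151+120√92)^2 = 2649601 + 276240√92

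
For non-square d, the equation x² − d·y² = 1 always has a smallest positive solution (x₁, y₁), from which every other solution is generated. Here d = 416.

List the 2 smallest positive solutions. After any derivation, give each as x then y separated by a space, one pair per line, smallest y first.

d=416: √d = [20; 2,1,1,9,1,1,2,40] (ℓ=8, even), read p_7/q_7
a_0=20:  p_0=20·1+0=20,  q_0=20·0+1=1
…
a_3=1:  p_3=1·61+41=102,  q_3=1·3+2=5
a_4=9:  p_4=9·102+61=979,  q_4=9·5+3=48
…
a_6=1:  p_6=1·1081+979=2060,  q_6=1·53+48=101
a_7=2:  p_7=2·2060+1081=5201,  q_7=2·101+53=255
fundamental: x₁=5201, y₁=255  (since 27050401 − 416·65025 = 1)
k=2:  x_2 = 5201·5201+416·255·255 = 54100801,  y_2 = 5201·255+255·5201 = 2652510

5201 255
54100801 2652510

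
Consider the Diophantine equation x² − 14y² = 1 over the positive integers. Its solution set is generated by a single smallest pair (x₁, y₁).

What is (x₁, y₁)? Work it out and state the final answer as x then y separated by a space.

15 4

[3; 1,2,1,6] for √14; ℓ=4 ⇒ convergent index 3
k=0  a_k=3  p_k/q_k = 3/1
k=1  a_k=1  p_k/q_k = 4/1
k=2  a_k=2  p_k/q_k = 11/3
k=3  a_k=1  p_k/q_k = 15/4
(x₁, y₁) = (15, 4);  15² − 14·4² = 1 ✓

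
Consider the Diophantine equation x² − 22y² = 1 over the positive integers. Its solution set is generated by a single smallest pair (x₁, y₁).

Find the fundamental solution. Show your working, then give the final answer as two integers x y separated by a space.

197 42

√22 = [4; 1,2,4,2,1,8, …], period ℓ=6 (even) → k=5
step 0: (4, 1)  from 4·(1,0) + (0,1)
…
step 3: (61, 13)  from 4·(14,3) + (5,1)
step 4: (136, 29)  from 2·(61,13) + (14,3)
step 5: (197, 42)  from 1·(136,29) + (61,13)
(x₁, y₁) = (197, 42);  197² − 22·42² = 1 ✓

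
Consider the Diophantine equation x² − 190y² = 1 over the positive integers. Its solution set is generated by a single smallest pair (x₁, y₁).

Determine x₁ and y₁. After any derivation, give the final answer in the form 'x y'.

52021 3774

[13; 1,3,1,1,1,…,3,1,26] for √190; ℓ=14 ⇒ convergent index 13
k=0  a_k=13  p_k/q_k = 13/1
…
k=8  a_k=2  p_k/q_k = 2936/213
k=9  a_k=1  p_k/q_k = 4149/301
…
k=12  a_k=3  p_k/q_k = 40787/2959
k=13  a_k=1  p_k/q_k = 52021/3774
fundamental: x₁=52021, y₁=3774  (since 2706184441 − 190·14243076 = 1)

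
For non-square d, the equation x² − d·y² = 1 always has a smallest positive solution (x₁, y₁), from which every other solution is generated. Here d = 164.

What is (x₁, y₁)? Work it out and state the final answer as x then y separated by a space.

[12; 1,4,6,4,1,24] for √164; ℓ=6 ⇒ convergent index 5
step 0: (12, 1)  from 12·(1,0) + (0,1)
…
step 2: (64, 5)  from 4·(13,1) + (12,1)
step 3: (397, 31)  from 6·(64,5) + (13,1)
step 4: (1652, 129)  from 4·(397,31) + (64,5)
step 5: (2049, 160)  from 1·(1652,129) + (397,31)
fundamental: x₁=2049, y₁=160  (since 4198401 − 164·25600 = 1)

2049 160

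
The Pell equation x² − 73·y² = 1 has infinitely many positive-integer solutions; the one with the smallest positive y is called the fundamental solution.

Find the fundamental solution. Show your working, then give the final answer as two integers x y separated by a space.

√73 → a₀=8, period (1,1,5,5,1,1,16); ℓ=7 odd so k=13
step 0: (8, 1)  from 8·(1,0) + (0,1)
…
step 6: (1068, 125)  from 1·(581,68) + (487,57)
step 7: (17669, 2068)  from 16·(1068,125) + (581,68)
step 8: (18737, 2193)  from 1·(17669,2068) + (1068,125)
step 9: (36406, 4261)  from 1·(18737,2193) + (17669,2068)
…
step 12: (1241008, 145249)  from 1·(1040241,121751) + (200767,23498)
step 13: (2281249, 267000)  from 1·(1241008,145249) + (1040241,121751)
→ (2281249, 267000).  Check: 2281249²=5204097000001, 73·267000²=5204097000000, difference 1.

2281249 267000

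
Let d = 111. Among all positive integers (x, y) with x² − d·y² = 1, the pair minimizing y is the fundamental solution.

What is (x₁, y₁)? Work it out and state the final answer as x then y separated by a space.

295 28

√111 = [10; 1,1,6,1,1,20, …], period ℓ=6 (even) → k=5
a_0=10:  p_0=10·1+0=10,  q_0=10·0+1=1
…
a_3=6:  p_3=6·21+11=137,  q_3=6·2+1=13
a_4=1:  p_4=1·137+21=158,  q_4=1·13+2=15
a_5=1:  p_5=1·158+137=295,  q_5=1·15+13=28
(x₁, y₁) = (295, 28);  295² − 111·28² = 1 ✓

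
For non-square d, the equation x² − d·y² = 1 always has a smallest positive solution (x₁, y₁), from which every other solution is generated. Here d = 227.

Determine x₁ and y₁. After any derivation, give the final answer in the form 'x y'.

d=227: √d = [15; 15,30] (ℓ=2, even), read p_1/q_1
k=0  a_k=15  p_k/q_k = 15/1
k=1  a_k=15  p_k/q_k = 226/15
→ (226, 15).  Check: 226²=51076, 227·15²=51075, difference 1.

226 15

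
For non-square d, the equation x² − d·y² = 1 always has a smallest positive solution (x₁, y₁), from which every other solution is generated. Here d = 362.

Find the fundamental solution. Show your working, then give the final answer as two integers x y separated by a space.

√362 → a₀=19, period (38); ℓ=1 odd so k=1
a_0=19:  p_0=19·1+0=19,  q_0=19·0+1=1
a_1=38:  p_1=38·19+1=723,  q_1=38·1+0=38
fundamental: x₁=723, y₁=38  (since 522729 − 362·1444 = 1)

723 38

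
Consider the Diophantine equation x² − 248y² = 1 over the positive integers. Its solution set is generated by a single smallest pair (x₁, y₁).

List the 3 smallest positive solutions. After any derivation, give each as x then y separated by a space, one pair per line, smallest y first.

√248 → a₀=15, period (1,2,1,30); ℓ=4 even so k=3
a_0=15:  p_0=15·1+0=15,  q_0=15·0+1=1
a_1=1:  p_1=1·15+1=16,  q_1=1·1+0=1
a_2=2:  p_2=2·16+15=47,  q_2=2·1+1=3
a_3=1:  p_3=1·47+16=63,  q_3=1·3+1=4
→ (63, 4).  Check: 63²=3969, 248·4²=3968, difference 1.
n=2: (63,4)∘(63,4) = (63·63+248·4·4, 63·4+4·63) = (7937,504)
n=3: (7937,504)∘(63,4) = (63·7937+248·4·504, 63·504+4·7937) = (999999,63500)

63 4
7937 504
999999 63500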